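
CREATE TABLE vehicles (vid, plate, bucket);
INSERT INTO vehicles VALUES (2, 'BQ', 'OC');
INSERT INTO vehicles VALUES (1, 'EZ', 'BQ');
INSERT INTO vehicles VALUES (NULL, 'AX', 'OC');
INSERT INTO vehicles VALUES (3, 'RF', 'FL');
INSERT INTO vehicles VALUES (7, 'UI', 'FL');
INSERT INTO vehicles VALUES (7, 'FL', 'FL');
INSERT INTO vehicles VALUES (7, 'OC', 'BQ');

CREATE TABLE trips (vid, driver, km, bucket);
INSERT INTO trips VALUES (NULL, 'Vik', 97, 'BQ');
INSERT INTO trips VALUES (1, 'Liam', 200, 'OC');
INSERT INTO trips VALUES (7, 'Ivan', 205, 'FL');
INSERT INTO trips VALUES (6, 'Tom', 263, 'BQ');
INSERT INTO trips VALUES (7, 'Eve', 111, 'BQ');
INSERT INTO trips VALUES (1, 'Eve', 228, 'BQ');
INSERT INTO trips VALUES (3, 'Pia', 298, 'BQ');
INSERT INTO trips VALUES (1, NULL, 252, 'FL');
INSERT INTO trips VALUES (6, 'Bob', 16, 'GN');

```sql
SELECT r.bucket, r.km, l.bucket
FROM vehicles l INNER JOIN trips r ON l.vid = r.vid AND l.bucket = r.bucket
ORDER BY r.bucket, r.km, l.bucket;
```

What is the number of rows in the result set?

4

INNER JOIN keeps only pairs where the ON condition holds.
Matching on l.vid = r.vid AND l.bucket = r.bucket. A NULL in a compared column never satisfies the condition.
- vid=2, bucket=OC: no matching r row, dropped.
- vid=1, bucket=BQ: 1 matching r row(s), so 1 row(s) emitted.
- vid=NULL, bucket=OC: no matching r row, dropped.
- vid=3, bucket=FL: no matching r row, dropped.
- vid=7, bucket=FL: 1 matching r row(s), so 1 row(s) emitted.
- vid=7, bucket=FL: 1 matching r row(s), so 1 row(s) emitted.
- vid=7, bucket=BQ: 1 matching r row(s), so 1 row(s) emitted.
Total: 4 rows.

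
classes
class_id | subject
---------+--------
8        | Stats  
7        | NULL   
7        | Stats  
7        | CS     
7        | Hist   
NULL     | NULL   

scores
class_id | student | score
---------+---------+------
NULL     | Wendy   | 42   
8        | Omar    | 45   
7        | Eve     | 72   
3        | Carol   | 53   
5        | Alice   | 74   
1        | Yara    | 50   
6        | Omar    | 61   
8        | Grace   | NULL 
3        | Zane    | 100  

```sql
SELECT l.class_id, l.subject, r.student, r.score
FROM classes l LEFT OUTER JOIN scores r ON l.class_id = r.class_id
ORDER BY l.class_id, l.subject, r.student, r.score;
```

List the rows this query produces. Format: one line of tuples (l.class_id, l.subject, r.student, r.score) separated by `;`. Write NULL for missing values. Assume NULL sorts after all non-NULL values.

(7, CS, Eve, 72); (7, Hist, Eve, 72); (7, Stats, Eve, 72); (7, NULL, Eve, 72); (8, Stats, Grace, NULL); (8, Stats, Omar, 45); (NULL, NULL, NULL, NULL)

LEFT JOIN keeps every row from `classes`; unmatched rows get NULL for `scores`'s columns.
Matching on l.class_id = r.class_id. A NULL in a compared column never satisfies the condition.
Matched pairs: 6; unmatched l rows kept: 1.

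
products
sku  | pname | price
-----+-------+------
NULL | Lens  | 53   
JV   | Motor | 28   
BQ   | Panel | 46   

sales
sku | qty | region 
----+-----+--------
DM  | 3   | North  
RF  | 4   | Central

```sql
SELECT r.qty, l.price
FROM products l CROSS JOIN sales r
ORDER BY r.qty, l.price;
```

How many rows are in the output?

6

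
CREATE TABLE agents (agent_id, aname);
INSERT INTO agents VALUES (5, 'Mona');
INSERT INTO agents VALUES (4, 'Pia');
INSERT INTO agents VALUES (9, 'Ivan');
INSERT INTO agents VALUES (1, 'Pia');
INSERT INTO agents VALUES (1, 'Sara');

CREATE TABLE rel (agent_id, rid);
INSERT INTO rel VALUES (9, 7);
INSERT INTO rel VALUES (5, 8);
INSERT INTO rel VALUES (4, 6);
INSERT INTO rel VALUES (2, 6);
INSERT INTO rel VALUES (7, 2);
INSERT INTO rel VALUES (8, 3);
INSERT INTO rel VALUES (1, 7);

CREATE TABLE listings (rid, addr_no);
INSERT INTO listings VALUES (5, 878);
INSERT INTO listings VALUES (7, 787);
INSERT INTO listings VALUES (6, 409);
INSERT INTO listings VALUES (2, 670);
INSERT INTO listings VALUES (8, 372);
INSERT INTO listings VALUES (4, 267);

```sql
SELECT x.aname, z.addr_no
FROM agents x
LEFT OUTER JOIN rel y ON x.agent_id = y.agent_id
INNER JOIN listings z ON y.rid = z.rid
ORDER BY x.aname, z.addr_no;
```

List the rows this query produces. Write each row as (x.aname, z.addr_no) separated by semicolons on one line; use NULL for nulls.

Joins associate left-to-right: agents LEFT JOIN rel on agent_id gives 5 intermediate row(s).
Then INNER JOIN `listings z` on rid: keep only rows whose y.rid appears in z.

(Ivan, 787); (Mona, 372); (Pia, 409); (Pia, 787); (Sara, 787)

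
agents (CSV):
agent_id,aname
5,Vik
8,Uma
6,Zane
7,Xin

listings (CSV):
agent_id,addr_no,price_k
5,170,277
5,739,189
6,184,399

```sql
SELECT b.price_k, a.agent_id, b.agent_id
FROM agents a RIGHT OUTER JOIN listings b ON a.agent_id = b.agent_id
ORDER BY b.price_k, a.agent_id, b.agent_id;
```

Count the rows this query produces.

3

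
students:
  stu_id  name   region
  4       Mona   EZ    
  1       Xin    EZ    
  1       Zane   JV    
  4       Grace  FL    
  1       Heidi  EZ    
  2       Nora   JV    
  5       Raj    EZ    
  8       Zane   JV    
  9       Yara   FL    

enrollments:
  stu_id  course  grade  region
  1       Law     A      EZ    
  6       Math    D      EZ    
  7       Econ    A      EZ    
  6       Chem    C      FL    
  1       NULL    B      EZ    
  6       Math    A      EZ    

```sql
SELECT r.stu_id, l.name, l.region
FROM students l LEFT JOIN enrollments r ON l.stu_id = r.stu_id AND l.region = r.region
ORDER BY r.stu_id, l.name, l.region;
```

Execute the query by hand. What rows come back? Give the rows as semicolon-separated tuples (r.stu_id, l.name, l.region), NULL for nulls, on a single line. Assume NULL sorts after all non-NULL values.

(1, Heidi, EZ); (1, Heidi, EZ); (1, Xin, EZ); (1, Xin, EZ); (NULL, Grace, FL); (NULL, Mona, EZ); (NULL, Nora, JV); (NULL, Raj, EZ); (NULL, Yara, FL); (NULL, Zane, JV); (NULL, Zane, JV)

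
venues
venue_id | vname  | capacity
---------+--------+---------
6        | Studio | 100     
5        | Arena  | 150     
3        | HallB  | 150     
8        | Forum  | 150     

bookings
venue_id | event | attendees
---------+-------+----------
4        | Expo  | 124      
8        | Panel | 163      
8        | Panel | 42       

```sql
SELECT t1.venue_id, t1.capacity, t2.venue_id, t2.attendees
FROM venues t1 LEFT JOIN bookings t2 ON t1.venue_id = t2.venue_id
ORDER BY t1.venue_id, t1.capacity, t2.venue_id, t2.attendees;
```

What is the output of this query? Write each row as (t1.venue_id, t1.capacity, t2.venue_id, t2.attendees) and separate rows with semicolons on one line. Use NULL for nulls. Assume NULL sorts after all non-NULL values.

(3, 150, NULL, NULL); (5, 150, NULL, NULL); (6, 100, NULL, NULL); (8, 150, 8, 42); (8, 150, 8, 163)

LEFT JOIN keeps every row from `venues`; unmatched rows get NULL for `bookings`'s columns.
Matching on t1.venue_id = t2.venue_id.
- venue_id=6: no t2 row matches, row kept with t2 columns NULL.
- venue_id=5: no t2 row matches, row kept with t2 columns NULL.
- venue_id=3: no t2 row matches, row kept with t2 columns NULL.
- venue_id=8: 2 matching t2 row(s), so 2 row(s) emitted.
After projecting and ordering:
t1.venue_id | t1.capacity | t2.venue_id | t2.attendees
3 | 150 | NULL | NULL
5 | 150 | NULL | NULL
6 | 100 | NULL | NULL
8 | 150 | 8 | 42
8 | 150 | 8 | 163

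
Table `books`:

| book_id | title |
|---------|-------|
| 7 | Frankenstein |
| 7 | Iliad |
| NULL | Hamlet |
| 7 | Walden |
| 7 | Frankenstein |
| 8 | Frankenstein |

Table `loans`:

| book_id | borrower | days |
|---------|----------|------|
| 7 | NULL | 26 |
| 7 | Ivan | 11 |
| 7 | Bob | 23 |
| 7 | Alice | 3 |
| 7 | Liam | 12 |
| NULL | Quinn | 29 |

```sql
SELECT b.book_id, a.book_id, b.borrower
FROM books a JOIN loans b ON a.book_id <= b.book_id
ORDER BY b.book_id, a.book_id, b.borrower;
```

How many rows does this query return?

20

INNER JOIN keeps only pairs where the ON condition holds.
Matching on a.book_id <= b.book_id. A NULL in a compared column never satisfies the condition.
- a[0] book_id=7 → 5 match(es) in b → 5 row(s).
- a[1] book_id=7 → 5 match(es) in b → 5 row(s).
- a[2] book_id=NULL → no match; dropped.
- a[3] book_id=7 → 5 match(es) in b → 5 row(s).
- a[4] book_id=7 → 5 match(es) in b → 5 row(s).
- a[5] book_id=8 → no match; dropped.
Total: 20 rows.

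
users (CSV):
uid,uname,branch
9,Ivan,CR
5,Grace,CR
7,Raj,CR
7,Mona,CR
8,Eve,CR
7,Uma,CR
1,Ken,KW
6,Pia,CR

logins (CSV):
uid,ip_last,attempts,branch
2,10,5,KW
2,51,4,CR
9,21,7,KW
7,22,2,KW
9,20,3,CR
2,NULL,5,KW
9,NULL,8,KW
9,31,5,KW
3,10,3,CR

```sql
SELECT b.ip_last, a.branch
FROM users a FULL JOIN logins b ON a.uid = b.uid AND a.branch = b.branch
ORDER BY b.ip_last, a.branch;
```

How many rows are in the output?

16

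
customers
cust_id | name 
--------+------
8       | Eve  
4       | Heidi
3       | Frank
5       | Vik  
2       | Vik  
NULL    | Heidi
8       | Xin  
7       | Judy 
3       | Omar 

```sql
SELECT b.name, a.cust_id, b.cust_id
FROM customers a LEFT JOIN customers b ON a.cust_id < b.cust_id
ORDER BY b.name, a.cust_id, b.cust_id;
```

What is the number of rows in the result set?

LEFT JOIN keeps every row from `customers a`; unmatched rows get NULL for `customers b`'s columns.
Matching on a.cust_id < b.cust_id. A NULL in a compared column never satisfies the condition.
- cust_id=8: no b row matches, row kept with b columns NULL.
- cust_id=4: 4 matching b row(s), so 4 row(s) emitted.
- cust_id=3: 5 matching b row(s), so 5 row(s) emitted.
- cust_id=5: 3 matching b row(s), so 3 row(s) emitted.
- cust_id=2: 7 matching b row(s), so 7 row(s) emitted.
- cust_id=NULL: no b row matches, row kept with b columns NULL.
- cust_id=8: no b row matches, row kept with b columns NULL.
- cust_id=7: 2 matching b row(s), so 2 row(s) emitted.
- cust_id=3: 5 matching b row(s), so 5 row(s) emitted.
Total: 26 matched + 3 padded = 29 rows.

29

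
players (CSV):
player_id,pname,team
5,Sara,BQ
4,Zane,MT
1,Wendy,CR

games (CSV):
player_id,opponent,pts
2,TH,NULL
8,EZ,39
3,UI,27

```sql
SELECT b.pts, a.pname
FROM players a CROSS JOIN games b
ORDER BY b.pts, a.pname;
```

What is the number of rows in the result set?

9

CROSS JOIN pairs every row of `players` with every row of `games`: 3 × 3 = 9 rows.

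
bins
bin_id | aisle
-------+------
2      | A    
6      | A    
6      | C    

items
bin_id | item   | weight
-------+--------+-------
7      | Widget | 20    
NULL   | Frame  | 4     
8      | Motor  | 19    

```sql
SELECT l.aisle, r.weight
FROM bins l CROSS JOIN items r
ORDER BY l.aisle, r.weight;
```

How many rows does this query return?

9

CROSS JOIN pairs every row of `bins` with every row of `items`: 3 × 3 = 9 rows.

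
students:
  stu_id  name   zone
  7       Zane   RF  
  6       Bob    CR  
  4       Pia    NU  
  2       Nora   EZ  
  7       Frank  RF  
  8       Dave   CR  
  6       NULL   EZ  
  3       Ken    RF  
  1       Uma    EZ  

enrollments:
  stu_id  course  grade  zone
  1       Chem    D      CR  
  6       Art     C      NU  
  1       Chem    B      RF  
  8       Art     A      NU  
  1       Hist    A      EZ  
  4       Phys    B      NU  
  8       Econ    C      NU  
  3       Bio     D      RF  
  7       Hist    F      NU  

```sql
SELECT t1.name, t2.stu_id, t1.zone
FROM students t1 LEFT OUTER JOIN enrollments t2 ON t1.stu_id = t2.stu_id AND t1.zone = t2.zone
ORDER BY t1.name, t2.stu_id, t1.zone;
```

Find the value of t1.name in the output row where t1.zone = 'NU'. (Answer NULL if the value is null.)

Pia

LEFT JOIN keeps every row from `students`; unmatched rows get NULL for `enrollments`'s columns.
Matching on t1.stu_id = t2.stu_id AND t1.zone = t2.zone.
Matched pairs: 3; unmatched t1 rows kept: 6.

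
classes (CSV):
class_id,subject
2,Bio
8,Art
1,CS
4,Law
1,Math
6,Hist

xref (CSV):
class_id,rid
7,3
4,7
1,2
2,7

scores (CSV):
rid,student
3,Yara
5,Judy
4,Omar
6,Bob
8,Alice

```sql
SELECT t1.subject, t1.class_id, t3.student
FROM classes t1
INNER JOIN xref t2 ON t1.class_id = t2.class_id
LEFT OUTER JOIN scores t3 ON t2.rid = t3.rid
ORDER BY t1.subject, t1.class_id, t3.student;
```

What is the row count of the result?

Step 1 — t1 INNER JOIN t2 on class_id → 4 row(s).
Then LEFT JOIN `scores t3` on rid: each of those 4 rows is kept; rows whose t2.rid has no match in t3 get NULL for t3's columns.
Result: 4 row(s).

4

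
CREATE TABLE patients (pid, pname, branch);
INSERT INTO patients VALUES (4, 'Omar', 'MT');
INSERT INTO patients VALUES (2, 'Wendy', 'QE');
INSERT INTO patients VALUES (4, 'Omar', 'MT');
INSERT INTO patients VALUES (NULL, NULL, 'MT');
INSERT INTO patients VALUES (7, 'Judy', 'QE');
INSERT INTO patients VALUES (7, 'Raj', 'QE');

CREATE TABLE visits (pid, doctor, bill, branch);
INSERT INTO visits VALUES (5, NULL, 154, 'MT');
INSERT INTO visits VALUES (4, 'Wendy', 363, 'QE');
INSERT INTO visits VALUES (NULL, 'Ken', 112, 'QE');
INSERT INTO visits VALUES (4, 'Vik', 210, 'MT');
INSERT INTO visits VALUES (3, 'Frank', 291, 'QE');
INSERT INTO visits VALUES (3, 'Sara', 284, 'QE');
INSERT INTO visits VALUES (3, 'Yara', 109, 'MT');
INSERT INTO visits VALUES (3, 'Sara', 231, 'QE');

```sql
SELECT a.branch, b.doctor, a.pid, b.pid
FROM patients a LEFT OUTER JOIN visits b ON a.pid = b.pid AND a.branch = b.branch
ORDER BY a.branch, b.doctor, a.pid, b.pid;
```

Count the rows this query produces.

6

LEFT JOIN keeps every row from `patients`; unmatched rows get NULL for `visits`'s columns.
Matching on a.pid = b.pid AND a.branch = b.branch. A NULL in a compared column never satisfies the condition.
- a[0] pid=4, branch=MT → 1 match(es) in b → 1 row(s).
- a[1] pid=2, branch=QE → no match; kept with NULLs on the b side.
- a[2] pid=4, branch=MT → 1 match(es) in b → 1 row(s).
- a[3] pid=NULL, branch=MT → no match; kept with NULLs on the b side.
- a[4] pid=7, branch=QE → no match; kept with NULLs on the b side.
- a[5] pid=7, branch=QE → no match; kept with NULLs on the b side.
Total: 2 matched + 4 padded = 6 rows.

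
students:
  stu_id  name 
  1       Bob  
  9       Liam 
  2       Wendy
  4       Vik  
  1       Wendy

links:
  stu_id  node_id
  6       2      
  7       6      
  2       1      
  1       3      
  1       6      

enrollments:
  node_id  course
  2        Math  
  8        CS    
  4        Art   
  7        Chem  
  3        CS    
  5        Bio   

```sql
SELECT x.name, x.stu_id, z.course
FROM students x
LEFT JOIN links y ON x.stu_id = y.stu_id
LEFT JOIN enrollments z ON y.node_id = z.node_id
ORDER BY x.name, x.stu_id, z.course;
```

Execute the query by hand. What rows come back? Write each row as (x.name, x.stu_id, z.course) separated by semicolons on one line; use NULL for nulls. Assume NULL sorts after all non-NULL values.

Joins associate left-to-right: students LEFT JOIN links on stu_id gives 7 intermediate row(s).
Then LEFT JOIN `enrollments z` on node_id: each of those 7 rows is kept; rows whose y.node_id has no match in z get NULL for z's columns.

(Bob, 1, CS); (Bob, 1, NULL); (Liam, 9, NULL); (Vik, 4, NULL); (Wendy, 1, CS); (Wendy, 1, NULL); (Wendy, 2, NULL)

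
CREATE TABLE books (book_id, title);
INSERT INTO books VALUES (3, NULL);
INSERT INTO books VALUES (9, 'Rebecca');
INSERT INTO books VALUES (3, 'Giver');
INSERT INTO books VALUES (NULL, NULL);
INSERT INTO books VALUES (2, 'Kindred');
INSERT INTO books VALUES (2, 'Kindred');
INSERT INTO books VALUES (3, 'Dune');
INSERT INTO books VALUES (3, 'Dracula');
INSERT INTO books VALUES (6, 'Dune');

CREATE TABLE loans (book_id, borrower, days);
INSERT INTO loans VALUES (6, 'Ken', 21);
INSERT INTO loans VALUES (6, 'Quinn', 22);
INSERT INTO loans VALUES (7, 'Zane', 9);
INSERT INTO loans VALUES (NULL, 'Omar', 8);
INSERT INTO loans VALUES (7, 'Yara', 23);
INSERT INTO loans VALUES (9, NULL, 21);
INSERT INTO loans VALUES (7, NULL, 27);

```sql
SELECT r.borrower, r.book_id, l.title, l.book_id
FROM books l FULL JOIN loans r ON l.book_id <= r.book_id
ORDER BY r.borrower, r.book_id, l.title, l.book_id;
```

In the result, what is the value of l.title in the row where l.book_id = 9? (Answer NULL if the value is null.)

FULL OUTER JOIN keeps every row from both sides; unmatched rows get NULL for the other side's columns.
Matching on l.book_id <= r.book_id. A NULL in a compared column never satisfies the condition.
Matched pairs: 43; unmatched l rows kept: 1; unmatched r rows kept: 1.

Rebecca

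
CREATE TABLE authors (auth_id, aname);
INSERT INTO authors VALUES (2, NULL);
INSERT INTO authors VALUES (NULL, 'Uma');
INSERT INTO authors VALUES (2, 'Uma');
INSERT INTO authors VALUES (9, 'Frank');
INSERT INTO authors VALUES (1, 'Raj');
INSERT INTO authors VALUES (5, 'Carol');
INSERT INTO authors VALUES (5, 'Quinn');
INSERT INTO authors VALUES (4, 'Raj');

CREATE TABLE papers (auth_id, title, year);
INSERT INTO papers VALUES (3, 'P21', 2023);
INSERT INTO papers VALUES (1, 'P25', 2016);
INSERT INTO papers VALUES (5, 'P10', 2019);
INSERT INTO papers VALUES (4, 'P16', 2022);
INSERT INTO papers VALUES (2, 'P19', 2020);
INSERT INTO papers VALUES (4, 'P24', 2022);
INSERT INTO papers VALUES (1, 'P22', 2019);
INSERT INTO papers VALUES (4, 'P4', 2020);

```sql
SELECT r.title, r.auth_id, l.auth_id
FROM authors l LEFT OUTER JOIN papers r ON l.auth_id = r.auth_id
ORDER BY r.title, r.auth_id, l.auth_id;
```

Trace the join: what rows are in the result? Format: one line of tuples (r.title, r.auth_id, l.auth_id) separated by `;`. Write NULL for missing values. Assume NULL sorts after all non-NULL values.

LEFT JOIN keeps every row from `authors`; unmatched rows get NULL for `papers`'s columns.
Matching on l.auth_id = r.auth_id. A NULL in a compared column never satisfies the condition.
Matched pairs: 9; unmatched l rows kept: 2.

(P10, 5, 5); (P10, 5, 5); (P16, 4, 4); (P19, 2, 2); (P19, 2, 2); (P22, 1, 1); (P24, 4, 4); (P25, 1, 1); (P4, 4, 4); (NULL, NULL, 9); (NULL, NULL, NULL)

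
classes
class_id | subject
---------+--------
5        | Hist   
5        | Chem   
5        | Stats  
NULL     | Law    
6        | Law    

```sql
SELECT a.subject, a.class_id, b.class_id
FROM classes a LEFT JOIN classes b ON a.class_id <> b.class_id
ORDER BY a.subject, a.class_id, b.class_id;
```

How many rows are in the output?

LEFT JOIN keeps every row from `classes a`; unmatched rows get NULL for `classes b`'s columns.
Matching on a.class_id <> b.class_id. A NULL in a compared column never satisfies the condition.
- a[0] class_id=5 → 1 match(es) in b → 1 row(s).
- a[1] class_id=5 → 1 match(es) in b → 1 row(s).
- a[2] class_id=5 → 1 match(es) in b → 1 row(s).
- a[3] class_id=NULL → no match; kept with NULLs on the b side.
- a[4] class_id=6 → 3 match(es) in b → 3 row(s).
Total: 6 matched + 1 padded = 7 rows.

7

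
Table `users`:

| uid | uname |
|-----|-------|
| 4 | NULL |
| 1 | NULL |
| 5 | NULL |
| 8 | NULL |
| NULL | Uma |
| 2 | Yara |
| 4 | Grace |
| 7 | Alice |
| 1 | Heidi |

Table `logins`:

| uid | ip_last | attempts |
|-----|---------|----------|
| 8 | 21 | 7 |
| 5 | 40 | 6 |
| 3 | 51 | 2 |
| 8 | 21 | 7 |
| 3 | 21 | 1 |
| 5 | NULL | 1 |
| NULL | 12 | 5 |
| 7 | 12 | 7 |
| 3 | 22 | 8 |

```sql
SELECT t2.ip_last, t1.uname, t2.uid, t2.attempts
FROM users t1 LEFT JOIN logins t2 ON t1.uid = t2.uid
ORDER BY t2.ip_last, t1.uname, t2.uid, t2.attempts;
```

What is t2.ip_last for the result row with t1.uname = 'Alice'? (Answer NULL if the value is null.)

12

LEFT JOIN keeps every row from `users`; unmatched rows get NULL for `logins`'s columns.
Matching on t1.uid = t2.uid. A NULL in a compared column never satisfies the condition.
- t1 row (uid=4): no match → kept, t2 columns NULL.
- t1 row (uid=1): no match → kept, t2 columns NULL.
- t1 row (uid=5): matches 2 t2 row(s) → 2 output row(s).
- t1 row (uid=8): matches 2 t2 row(s) → 2 output row(s).
- t1 row (uid=NULL): no match → kept, t2 columns NULL.
- t1 row (uid=2): no match → kept, t2 columns NULL.
- t1 row (uid=4): no match → kept, t2 columns NULL.
- t1 row (uid=7): matches 1 t2 row(s) → 1 output row(s).
- t1 row (uid=1): no match → kept, t2 columns NULL.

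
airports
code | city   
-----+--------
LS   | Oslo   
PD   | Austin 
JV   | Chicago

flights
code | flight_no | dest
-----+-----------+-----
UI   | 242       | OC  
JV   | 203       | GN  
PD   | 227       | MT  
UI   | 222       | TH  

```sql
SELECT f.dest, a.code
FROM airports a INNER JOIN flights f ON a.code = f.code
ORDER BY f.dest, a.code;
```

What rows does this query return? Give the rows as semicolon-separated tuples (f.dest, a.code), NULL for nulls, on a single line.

(GN, JV); (MT, PD)

INNER JOIN keeps only pairs where the ON condition holds.
Matching on a.code = f.code.
- a (code=LS) has no partner → excluded.
- a (code=PD) pairs with 1 row(s) of f.
- a (code=JV) pairs with 1 row(s) of f.
After projecting and ordering:
f.dest | a.code
GN | JV
MT | PD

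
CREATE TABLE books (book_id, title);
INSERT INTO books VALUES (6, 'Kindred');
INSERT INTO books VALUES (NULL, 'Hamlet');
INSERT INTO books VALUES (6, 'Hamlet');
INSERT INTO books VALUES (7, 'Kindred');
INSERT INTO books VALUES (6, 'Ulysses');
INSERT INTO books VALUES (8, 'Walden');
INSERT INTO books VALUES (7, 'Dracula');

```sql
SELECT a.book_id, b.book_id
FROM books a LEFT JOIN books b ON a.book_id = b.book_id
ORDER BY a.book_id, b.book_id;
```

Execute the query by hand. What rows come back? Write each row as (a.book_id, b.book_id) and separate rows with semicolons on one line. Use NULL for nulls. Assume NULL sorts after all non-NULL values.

LEFT JOIN keeps every row from `books a`; unmatched rows get NULL for `books b`'s columns.
Matching on a.book_id = b.book_id. A NULL in a compared column never satisfies the condition.
Matched pairs: 14; unmatched a rows kept: 1.

(6, 6); (6, 6); (6, 6); (6, 6); (6, 6); (6, 6); (6, 6); (6, 6); (6, 6); (7, 7); (7, 7); (7, 7); (7, 7); (8, 8); (NULL, NULL)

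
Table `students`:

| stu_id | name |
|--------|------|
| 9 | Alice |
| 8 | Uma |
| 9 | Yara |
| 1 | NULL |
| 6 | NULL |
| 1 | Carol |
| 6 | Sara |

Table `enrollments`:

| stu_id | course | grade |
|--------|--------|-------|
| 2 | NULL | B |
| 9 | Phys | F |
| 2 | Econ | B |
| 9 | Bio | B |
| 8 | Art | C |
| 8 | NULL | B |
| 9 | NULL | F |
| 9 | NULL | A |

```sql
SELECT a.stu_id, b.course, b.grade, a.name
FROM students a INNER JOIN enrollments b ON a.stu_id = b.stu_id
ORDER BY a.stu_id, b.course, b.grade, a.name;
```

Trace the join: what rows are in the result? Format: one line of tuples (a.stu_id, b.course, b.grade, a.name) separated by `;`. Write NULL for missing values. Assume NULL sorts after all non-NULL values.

(8, Art, C, Uma); (8, NULL, B, Uma); (9, Bio, B, Alice); (9, Bio, B, Yara); (9, Phys, F, Alice); (9, Phys, F, Yara); (9, NULL, A, Alice); (9, NULL, A, Yara); (9, NULL, F, Alice); (9, NULL, F, Yara)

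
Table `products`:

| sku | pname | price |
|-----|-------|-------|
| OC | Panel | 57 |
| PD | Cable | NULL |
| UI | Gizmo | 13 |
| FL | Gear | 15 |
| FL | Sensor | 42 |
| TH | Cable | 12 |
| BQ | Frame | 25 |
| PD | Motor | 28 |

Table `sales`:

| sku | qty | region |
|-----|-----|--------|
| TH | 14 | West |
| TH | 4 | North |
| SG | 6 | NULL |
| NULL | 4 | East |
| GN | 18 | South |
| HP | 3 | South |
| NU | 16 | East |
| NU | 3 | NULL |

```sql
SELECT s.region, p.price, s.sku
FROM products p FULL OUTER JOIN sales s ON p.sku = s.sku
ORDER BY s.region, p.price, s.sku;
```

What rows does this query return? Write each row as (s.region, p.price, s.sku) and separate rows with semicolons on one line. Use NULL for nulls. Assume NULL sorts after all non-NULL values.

(East, NULL, NU); (East, NULL, NULL); (North, 12, TH); (South, NULL, GN); (South, NULL, HP); (West, 12, TH); (NULL, 13, NULL); (NULL, 15, NULL); (NULL, 25, NULL); (NULL, 28, NULL); (NULL, 42, NULL); (NULL, 57, NULL); (NULL, NULL, NU); (NULL, NULL, SG); (NULL, NULL, NULL)

FULL OUTER JOIN keeps every row from both sides; unmatched rows get NULL for the other side's columns.
Matching on p.sku = s.sku. A NULL in a compared column never satisfies the condition.
Matched pairs: 2; unmatched p rows kept: 7; unmatched s rows kept: 6.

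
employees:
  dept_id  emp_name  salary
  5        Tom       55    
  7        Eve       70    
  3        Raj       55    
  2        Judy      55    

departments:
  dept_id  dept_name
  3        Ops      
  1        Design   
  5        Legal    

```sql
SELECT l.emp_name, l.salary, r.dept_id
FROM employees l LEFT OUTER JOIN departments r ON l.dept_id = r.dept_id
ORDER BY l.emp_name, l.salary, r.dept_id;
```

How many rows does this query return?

4

LEFT JOIN keeps every row from `employees`; unmatched rows get NULL for `departments`'s columns.
Matching on l.dept_id = r.dept_id.
- l row (dept_id=5): matches 1 r row(s) → 1 output row(s).
- l row (dept_id=7): no match → kept, r columns NULL.
- l row (dept_id=3): matches 1 r row(s) → 1 output row(s).
- l row (dept_id=2): no match → kept, r columns NULL.
Total: 2 matched + 2 padded = 4 rows.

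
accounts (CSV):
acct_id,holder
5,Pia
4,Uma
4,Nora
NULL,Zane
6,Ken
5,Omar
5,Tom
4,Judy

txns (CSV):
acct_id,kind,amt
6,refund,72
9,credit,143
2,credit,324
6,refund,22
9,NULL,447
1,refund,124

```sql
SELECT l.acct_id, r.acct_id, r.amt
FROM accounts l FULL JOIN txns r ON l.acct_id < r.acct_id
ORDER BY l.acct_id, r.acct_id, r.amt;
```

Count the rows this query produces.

29

FULL OUTER JOIN keeps every row from both sides; unmatched rows get NULL for the other side's columns.
Matching on l.acct_id < r.acct_id. A NULL in a compared column never satisfies the condition.
- l row (acct_id=5): matches 4 r row(s) → 4 output row(s).
- l row (acct_id=4): matches 4 r row(s) → 4 output row(s).
- l row (acct_id=4): matches 4 r row(s) → 4 output row(s).
- l row (acct_id=NULL): no match → kept, r columns NULL.
- l row (acct_id=6): matches 2 r row(s) → 2 output row(s).
- l row (acct_id=5): matches 4 r row(s) → 4 output row(s).
- l row (acct_id=5): matches 4 r row(s) → 4 output row(s).
- l row (acct_id=4): matches 4 r row(s) → 4 output row(s).
- plus 2 unmatched r row(s), each kept with NULL l columns.
Total: 26 matched + 3 padded = 29 rows.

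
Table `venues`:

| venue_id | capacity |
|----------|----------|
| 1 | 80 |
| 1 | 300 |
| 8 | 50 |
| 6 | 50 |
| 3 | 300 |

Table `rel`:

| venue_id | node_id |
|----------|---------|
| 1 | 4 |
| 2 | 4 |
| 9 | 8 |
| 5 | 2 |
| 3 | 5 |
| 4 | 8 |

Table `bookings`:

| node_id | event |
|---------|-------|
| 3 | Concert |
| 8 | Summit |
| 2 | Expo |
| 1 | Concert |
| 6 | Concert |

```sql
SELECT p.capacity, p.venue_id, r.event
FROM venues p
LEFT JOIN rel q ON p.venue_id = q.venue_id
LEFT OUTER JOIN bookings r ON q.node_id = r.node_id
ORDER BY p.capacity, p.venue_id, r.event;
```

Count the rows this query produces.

5

Step 1 — p LEFT JOIN q on venue_id → 5 row(s).
Then LEFT JOIN `bookings r` on node_id: each of those 5 rows is kept; rows whose q.node_id has no match in r get NULL for r's columns.
Result: 5 row(s).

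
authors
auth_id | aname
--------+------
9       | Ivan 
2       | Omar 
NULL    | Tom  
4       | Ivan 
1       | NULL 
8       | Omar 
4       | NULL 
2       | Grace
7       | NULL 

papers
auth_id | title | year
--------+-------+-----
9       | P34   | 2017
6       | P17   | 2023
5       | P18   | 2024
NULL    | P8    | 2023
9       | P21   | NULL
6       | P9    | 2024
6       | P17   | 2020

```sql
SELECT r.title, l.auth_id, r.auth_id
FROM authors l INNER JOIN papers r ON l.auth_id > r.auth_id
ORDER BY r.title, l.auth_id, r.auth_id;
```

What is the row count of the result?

12

INNER JOIN keeps only pairs where the ON condition holds.
Matching on l.auth_id > r.auth_id. A NULL in a compared column never satisfies the condition.
Matched pairs: 12.
Total: 12 rows.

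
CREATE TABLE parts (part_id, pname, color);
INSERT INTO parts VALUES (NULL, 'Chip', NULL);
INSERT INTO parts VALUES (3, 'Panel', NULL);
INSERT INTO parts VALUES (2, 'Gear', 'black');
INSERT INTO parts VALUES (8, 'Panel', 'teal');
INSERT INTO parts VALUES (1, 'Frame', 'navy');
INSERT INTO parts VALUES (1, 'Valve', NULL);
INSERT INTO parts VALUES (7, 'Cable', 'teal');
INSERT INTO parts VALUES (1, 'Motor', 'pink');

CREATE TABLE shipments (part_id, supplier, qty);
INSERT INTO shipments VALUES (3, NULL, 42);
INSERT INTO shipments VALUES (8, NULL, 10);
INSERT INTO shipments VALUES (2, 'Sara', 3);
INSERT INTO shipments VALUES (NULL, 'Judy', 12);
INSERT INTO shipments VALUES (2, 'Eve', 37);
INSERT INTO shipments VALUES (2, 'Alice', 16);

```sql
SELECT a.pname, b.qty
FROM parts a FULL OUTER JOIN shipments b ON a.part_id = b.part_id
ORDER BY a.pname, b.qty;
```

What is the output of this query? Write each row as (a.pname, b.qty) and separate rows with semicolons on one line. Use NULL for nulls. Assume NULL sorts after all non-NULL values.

(Cable, NULL); (Chip, NULL); (Frame, NULL); (Gear, 3); (Gear, 16); (Gear, 37); (Motor, NULL); (Panel, 10); (Panel, 42); (Valve, NULL); (NULL, 12)

FULL OUTER JOIN keeps every row from both sides; unmatched rows get NULL for the other side's columns.
Matching on a.part_id = b.part_id. A NULL in a compared column never satisfies the condition.
- part_id=NULL: no b row matches, row kept with b columns NULL.
- part_id=3: 1 matching b row(s), so 1 row(s) emitted.
- part_id=2: 3 matching b row(s), so 3 row(s) emitted.
- part_id=8: 1 matching b row(s), so 1 row(s) emitted.
- part_id=1: no b row matches, row kept with b columns NULL.
- part_id=1: no b row matches, row kept with b columns NULL.
- part_id=7: no b row matches, row kept with b columns NULL.
- part_id=1: no b row matches, row kept with b columns NULL.
- plus 1 unmatched b row(s), each kept with NULL a columns.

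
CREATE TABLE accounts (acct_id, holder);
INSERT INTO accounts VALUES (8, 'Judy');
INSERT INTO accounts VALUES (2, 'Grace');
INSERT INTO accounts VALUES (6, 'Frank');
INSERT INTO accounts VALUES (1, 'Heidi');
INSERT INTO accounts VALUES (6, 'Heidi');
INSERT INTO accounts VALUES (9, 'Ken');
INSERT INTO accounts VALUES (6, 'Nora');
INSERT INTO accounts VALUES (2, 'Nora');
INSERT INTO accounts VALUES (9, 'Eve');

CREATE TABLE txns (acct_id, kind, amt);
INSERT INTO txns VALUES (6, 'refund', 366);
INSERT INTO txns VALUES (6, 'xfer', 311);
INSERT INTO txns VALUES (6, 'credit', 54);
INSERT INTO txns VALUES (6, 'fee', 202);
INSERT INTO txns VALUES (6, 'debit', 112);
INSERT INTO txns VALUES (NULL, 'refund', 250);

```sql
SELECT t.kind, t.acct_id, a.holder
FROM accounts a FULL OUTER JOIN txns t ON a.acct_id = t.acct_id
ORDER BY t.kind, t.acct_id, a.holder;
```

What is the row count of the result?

22

FULL OUTER JOIN keeps every row from both sides; unmatched rows get NULL for the other side's columns.
Matching on a.acct_id = t.acct_id. A NULL in a compared column never satisfies the condition.
- a (acct_id=8) has no partner → padded with NULL.
- a (acct_id=2) has no partner → padded with NULL.
- a (acct_id=6) pairs with 5 row(s) of t.
- a (acct_id=1) has no partner → padded with NULL.
- a (acct_id=6) pairs with 5 row(s) of t.
- a (acct_id=9) has no partner → padded with NULL.
- a (acct_id=6) pairs with 5 row(s) of t.
- a (acct_id=2) has no partner → padded with NULL.
- a (acct_id=9) has no partner → padded with NULL.
- 1 row(s) from t found no a partner → padded with NULL.
Total: 15 matched + 7 padded = 22 rows.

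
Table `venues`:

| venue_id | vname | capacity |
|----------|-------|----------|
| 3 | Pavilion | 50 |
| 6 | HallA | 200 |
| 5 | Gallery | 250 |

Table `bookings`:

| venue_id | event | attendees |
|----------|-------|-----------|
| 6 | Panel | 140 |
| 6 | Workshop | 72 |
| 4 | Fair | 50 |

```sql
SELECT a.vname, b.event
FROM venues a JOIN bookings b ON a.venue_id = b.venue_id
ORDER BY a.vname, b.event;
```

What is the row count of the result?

2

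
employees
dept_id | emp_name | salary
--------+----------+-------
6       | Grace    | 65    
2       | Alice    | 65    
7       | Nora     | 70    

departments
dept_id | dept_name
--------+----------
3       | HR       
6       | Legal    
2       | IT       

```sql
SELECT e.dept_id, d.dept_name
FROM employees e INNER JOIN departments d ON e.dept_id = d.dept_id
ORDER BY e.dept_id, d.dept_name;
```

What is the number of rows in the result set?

INNER JOIN keeps only pairs where the ON condition holds.
Matching on e.dept_id = d.dept_id.
- e[0] dept_id=6 → 1 match(es) in d → 1 row(s).
- e[1] dept_id=2 → 1 match(es) in d → 1 row(s).
- e[2] dept_id=7 → no match; dropped.
Total: 2 rows.

2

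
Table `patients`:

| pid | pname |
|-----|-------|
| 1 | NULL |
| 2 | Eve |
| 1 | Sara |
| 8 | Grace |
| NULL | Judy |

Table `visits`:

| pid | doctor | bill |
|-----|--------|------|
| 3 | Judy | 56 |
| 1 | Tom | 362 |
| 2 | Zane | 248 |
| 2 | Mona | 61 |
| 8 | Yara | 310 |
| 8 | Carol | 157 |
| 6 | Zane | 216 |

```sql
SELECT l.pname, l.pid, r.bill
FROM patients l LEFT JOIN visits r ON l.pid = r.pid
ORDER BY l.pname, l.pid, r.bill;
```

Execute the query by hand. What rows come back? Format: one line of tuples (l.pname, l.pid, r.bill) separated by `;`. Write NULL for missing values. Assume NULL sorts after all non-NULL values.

(Eve, 2, 61); (Eve, 2, 248); (Grace, 8, 157); (Grace, 8, 310); (Judy, NULL, NULL); (Sara, 1, 362); (NULL, 1, 362)

LEFT JOIN keeps every row from `patients`; unmatched rows get NULL for `visits`'s columns.
Matching on l.pid = r.pid. A NULL in a compared column never satisfies the condition.
Matched pairs: 6; unmatched l rows kept: 1.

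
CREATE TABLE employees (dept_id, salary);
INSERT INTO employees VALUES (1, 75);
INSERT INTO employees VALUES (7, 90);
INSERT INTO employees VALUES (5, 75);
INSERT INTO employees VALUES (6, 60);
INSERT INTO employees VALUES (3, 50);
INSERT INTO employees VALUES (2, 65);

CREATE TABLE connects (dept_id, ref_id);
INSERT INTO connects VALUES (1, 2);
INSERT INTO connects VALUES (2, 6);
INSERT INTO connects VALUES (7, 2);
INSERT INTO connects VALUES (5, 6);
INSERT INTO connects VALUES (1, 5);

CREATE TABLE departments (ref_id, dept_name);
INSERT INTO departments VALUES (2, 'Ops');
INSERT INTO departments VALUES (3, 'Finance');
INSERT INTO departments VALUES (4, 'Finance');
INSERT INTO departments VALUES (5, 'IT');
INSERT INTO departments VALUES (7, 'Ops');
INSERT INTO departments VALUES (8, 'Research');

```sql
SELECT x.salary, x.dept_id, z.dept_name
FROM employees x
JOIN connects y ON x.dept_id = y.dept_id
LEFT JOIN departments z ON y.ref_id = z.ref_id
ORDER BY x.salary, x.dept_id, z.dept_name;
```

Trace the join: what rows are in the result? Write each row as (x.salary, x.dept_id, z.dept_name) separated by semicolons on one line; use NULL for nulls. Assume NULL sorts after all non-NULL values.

Step 1 — x INNER JOIN y on dept_id → 5 row(s).
Then LEFT JOIN `departments z` on ref_id: each of those 5 rows is kept; rows whose y.ref_id has no match in z get NULL for z's columns.

(65, 2, NULL); (75, 1, IT); (75, 1, Ops); (75, 5, NULL); (90, 7, Ops)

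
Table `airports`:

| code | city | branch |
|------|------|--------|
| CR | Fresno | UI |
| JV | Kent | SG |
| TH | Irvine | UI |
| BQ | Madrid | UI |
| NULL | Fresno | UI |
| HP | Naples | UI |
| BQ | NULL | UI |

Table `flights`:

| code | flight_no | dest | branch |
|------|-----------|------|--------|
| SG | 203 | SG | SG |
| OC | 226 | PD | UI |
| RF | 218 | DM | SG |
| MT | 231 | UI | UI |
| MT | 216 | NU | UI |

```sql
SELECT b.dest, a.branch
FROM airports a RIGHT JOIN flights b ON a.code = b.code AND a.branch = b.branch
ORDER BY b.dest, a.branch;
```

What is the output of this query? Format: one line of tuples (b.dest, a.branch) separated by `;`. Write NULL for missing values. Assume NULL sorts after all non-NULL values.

(DM, NULL); (NU, NULL); (PD, NULL); (SG, NULL); (UI, NULL)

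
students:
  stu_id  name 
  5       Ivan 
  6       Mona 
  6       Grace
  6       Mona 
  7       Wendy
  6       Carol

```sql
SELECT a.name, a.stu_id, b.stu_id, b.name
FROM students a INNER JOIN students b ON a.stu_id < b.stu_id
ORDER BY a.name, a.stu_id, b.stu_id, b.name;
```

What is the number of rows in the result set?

INNER JOIN keeps only pairs where the ON condition holds.
Matching on a.stu_id < b.stu_id.
- a[0] stu_id=5 → 5 match(es) in b → 5 row(s).
- a[1] stu_id=6 → 1 match(es) in b → 1 row(s).
- a[2] stu_id=6 → 1 match(es) in b → 1 row(s).
- a[3] stu_id=6 → 1 match(es) in b → 1 row(s).
- a[4] stu_id=7 → no match; dropped.
- a[5] stu_id=6 → 1 match(es) in b → 1 row(s).
Total: 9 rows.

9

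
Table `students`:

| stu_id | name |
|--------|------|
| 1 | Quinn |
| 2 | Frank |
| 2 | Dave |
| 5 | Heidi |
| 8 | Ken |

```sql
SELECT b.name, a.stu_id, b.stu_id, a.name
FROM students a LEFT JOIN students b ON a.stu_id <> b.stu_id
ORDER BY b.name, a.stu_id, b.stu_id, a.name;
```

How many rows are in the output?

LEFT JOIN keeps every row from `students a`; unmatched rows get NULL for `students b`'s columns.
Matching on a.stu_id <> b.stu_id.
- a (stu_id=1) pairs with 4 row(s) of b.
- a (stu_id=2) pairs with 3 row(s) of b.
- a (stu_id=2) pairs with 3 row(s) of b.
- a (stu_id=5) pairs with 4 row(s) of b.
- a (stu_id=8) pairs with 4 row(s) of b.
Total: 18 rows.

18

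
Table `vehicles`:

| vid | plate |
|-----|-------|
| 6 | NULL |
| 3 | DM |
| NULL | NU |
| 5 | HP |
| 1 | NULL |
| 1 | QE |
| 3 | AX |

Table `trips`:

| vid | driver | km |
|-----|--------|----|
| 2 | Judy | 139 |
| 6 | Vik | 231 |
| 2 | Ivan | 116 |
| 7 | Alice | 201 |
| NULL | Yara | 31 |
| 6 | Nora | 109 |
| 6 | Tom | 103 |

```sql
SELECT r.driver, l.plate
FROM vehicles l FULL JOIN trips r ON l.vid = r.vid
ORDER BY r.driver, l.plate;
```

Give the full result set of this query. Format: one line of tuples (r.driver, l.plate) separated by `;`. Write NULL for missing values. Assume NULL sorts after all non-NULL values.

(Alice, NULL); (Ivan, NULL); (Judy, NULL); (Nora, NULL); (Tom, NULL); (Vik, NULL); (Yara, NULL); (NULL, AX); (NULL, DM); (NULL, HP); (NULL, NU); (NULL, QE); (NULL, NULL)

FULL OUTER JOIN keeps every row from both sides; unmatched rows get NULL for the other side's columns.
Matching on l.vid = r.vid. A NULL in a compared column never satisfies the condition.
- l (vid=6) pairs with 3 row(s) of r.
- l (vid=3) has no partner → padded with NULL.
- l (vid=NULL) has no partner → padded with NULL.
- l (vid=5) has no partner → padded with NULL.
- l (vid=1) has no partner → padded with NULL.
- l (vid=1) has no partner → padded with NULL.
- l (vid=3) has no partner → padded with NULL.
- 4 row(s) from r found no l partner → padded with NULL.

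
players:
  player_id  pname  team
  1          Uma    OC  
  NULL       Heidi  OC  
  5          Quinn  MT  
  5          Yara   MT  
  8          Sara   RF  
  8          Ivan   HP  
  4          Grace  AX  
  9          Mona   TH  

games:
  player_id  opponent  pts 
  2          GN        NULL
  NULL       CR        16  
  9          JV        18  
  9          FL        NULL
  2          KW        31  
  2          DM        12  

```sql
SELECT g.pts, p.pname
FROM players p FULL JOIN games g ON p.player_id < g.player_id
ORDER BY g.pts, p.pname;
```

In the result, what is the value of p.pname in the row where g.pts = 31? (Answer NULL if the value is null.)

FULL OUTER JOIN keeps every row from both sides; unmatched rows get NULL for the other side's columns.
Matching on p.player_id < g.player_id. A NULL in a compared column never satisfies the condition.
Matched pairs: 15; unmatched p rows kept: 2; unmatched g rows kept: 1.

Uma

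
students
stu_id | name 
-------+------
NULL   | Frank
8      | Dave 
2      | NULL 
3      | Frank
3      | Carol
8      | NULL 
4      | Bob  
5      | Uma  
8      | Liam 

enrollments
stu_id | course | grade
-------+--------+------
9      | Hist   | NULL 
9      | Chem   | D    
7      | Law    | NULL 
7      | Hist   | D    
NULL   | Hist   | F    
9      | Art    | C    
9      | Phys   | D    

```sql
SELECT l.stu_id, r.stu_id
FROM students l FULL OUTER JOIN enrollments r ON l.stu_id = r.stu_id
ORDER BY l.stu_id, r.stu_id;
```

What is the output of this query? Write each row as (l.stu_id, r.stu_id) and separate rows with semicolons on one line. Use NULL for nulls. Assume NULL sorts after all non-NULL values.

FULL OUTER JOIN keeps every row from both sides; unmatched rows get NULL for the other side's columns.
Matching on l.stu_id = r.stu_id. A NULL in a compared column never satisfies the condition.
Matched pairs: 0; unmatched l rows kept: 9; unmatched r rows kept: 7.

(2, NULL); (3, NULL); (3, NULL); (4, NULL); (5, NULL); (8, NULL); (8, NULL); (8, NULL); (NULL, 7); (NULL, 7); (NULL, 9); (NULL, 9); (NULL, 9); (NULL, 9); (NULL, NULL); (NULL, NULL)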